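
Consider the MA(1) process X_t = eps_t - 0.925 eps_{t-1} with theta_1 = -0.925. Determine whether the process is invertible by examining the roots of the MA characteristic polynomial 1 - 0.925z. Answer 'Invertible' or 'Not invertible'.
\text{Invertible}

The MA(q) characteristic polynomial is P(z) = 1 - 0.925z.
Invertibility requires all roots to lie outside the unit circle, i.e. |z| > 1 for every root.
This is linear in z: 1 + (-0.925) z = 0  =>  z = -1/(-0.925) = 1.081081,  |z| = 1.081081.
Moduli of all roots: 1.0811.
All moduli strictly greater than 1? Yes.
Verdict: Invertible.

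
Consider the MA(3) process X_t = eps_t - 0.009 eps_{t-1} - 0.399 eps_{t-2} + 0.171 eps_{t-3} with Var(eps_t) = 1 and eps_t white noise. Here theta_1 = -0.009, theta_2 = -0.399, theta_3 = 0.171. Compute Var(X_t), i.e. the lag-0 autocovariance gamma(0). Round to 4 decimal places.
\gamma(0) = 1.1885

For an MA(q) process X_t = eps_t + sum_i theta_i eps_{t-i} with
Var(eps_t) = sigma^2, the variance is
  gamma(0) = sigma^2 * (1 + sum_i theta_i^2).
  sum_i theta_i^2 = (-0.009)^2 + (-0.399)^2 + (0.171)^2 = 0.000081 + 0.159201 + 0.029241 = 0.188523.
  gamma(0) = 1 * (1 + 0.188523) = 1 * 1.188523 = 1.188523, which rounds to 1.1885.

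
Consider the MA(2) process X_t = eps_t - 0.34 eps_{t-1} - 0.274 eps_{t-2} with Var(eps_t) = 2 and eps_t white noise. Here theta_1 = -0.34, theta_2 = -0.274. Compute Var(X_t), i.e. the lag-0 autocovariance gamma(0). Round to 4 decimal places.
\gamma(0) = 2.3814

For an MA(q) process X_t = eps_t + sum_i theta_i eps_{t-i} with
Var(eps_t) = sigma^2, the variance is
  gamma(0) = sigma^2 * (1 + sum_i theta_i^2).
  sum_i theta_i^2 = (-0.34)^2 + (-0.274)^2 = 0.1156 + 0.075076 = 0.190676.
  gamma(0) = 2 * (1 + 0.190676) = 2 * 1.190676 = 2.381352, which rounds to 2.3814.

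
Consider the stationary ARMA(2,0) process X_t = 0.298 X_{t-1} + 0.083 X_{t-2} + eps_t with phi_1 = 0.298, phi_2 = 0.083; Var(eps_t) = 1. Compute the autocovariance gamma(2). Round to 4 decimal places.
\gamma(2) = 0.2025

Multiply the model equation by X_{t-k} and take expectations. With theta_0 = psi_0 = 1 and psi_j the MA(infinity) weights, this gives
  gamma(k) - sum_i phi_i gamma(k-i) = c_k,
  c_k = sigma^2 * sum_{j=k..q} theta_j psi_{j-k}   (c_k = 0 for k > q),
using gamma(-m) = gamma(m).
Pure AR (q = 0): c_0 = sigma^2 = 1, c_k = 0 for k >= 1.
Equations for k = 0, 1, 2 (AR order 2, c_2 = 0):
  (E0) gamma(0) = phi_1 gamma(1) + phi_2 gamma(2) + c_0
  (E1) gamma(1) = phi_1 gamma(0) + phi_2 gamma(1) + c_1
  (E2) gamma(2) = phi_1 gamma(1) + phi_2 gamma(0)
From (E1): gamma(1) = A gamma(0) + B with
  A = phi_1 / (1 - phi_2) = 0.298 / 0.917 = 0.324973,   B = c_1 / (1 - phi_2) = 0 / 0.917 = 0.
Insert (E2) into (E0): gamma(0) (1 - phi_2^2) = phi_1 (1 + phi_2) gamma(1) + c_0.
  phi_1 (1 + phi_2) = (0.298)(1.083) = 0.322734,   1 - phi_2^2 = 0.993111.
Replace gamma(1) by A gamma(0) + B and collect gamma(0):
  gamma(0) [0.993111 - (0.322734)(0.324973)] = c_0 = 1
  gamma(0) * 0.888231 = 1
  gamma(0) = 1 / 0.888231 = 1.125833.
  gamma(1) = A gamma(0) = (0.324973)(1.125833) = 0.365865.
  gamma(2) = phi_1 gamma(1) + phi_2 gamma(0) = (0.298)(0.365865) + (0.083)(1.125833) = 0.202472.
Therefore gamma(2) = 0.2025 (to 4 decimal places).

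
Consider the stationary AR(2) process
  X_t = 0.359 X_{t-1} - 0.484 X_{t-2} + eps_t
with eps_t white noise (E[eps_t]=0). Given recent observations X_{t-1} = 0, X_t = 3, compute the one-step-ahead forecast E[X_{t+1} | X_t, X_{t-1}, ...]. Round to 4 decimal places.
E[X_{t+1} \mid \mathcal F_t] = 1.0770

For an AR(p) model X_t = c + sum_i phi_i X_{t-i} + eps_t, the
one-step-ahead conditional mean is
  E[X_{t+1} | X_t, ...] = c + sum_i phi_i X_{t+1-i}.
Substitute known values:
  E[X_{t+1} | ...] = (0.359) * (3) + (-0.484) * (0)
                   = 1.0770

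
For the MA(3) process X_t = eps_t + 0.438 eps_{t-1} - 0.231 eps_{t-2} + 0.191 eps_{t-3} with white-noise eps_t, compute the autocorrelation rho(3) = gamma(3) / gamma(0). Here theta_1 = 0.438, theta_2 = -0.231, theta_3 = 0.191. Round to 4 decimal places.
\rho(3) = 0.1490

For an MA(q) process with theta_0 = 1, the autocovariance is
  gamma(k) = sigma^2 * sum_{i=0..q-k} theta_i * theta_{i+k},
and rho(k) = gamma(k) / gamma(0). Sigma^2 cancels.
  numerator   = (1)*(0.191) = 0.191.
  denominator = (1)^2 + (0.438)^2 + (-0.231)^2 + (0.191)^2 = 1.281686.
  rho(3) = 0.191 / 1.281686 = 0.1490.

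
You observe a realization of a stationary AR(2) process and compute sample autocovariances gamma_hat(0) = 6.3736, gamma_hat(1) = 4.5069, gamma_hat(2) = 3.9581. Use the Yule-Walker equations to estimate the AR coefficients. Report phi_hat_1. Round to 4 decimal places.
\hat\phi_{1} = 0.5360

The Yule-Walker equations for an AR(p) process read, in matrix form,
  Gamma_p phi = r_p,   with   (Gamma_p)_{ij} = gamma(|i - j|),
                       (r_p)_i = gamma(i),   i,j = 1..p.
Substitute the sample gammas (Toeplitz matrix and right-hand side of size 2):
  Gamma_p = [[6.3736, 4.5069], [4.5069, 6.3736]]
  r_p     = [4.5069, 3.9581]
Written out:
  6.3736 phi_1 + 4.5069 phi_2 = 4.5069
  4.5069 phi_1 + 6.3736 phi_2 = 3.9581
Solve by Cramer's rule:
  det = gamma(0)^2 - gamma(1)^2 = (6.3736)^2 - (4.5069)^2 = 40.62277696 - 20.31214761 = 20.31062935
  phi_hat_1 = [gamma(1) gamma(0) - gamma(1) gamma(2)] / det = [(4.5069)(6.3736) - (4.5069)(3.9581)] / 20.31062935 = 10.88641695 / 20.31062935 = 0.536
  phi_hat_2 = [gamma(0) gamma(2) - gamma(1)^2] / det = [(6.3736)(3.9581) - (4.5069)^2] / 20.31062935 = 4.91519855 / 20.31062935 = 0.242
So phi_hat = [0.5360, 0.2420].
Therefore phi_hat_1 = 0.5360.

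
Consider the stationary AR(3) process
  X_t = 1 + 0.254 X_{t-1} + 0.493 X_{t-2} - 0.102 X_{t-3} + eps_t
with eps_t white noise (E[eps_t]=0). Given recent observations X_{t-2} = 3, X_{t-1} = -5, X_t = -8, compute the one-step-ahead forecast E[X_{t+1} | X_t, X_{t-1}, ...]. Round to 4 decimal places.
E[X_{t+1} \mid \mathcal F_t] = -3.8030

For an AR(p) model X_t = c + sum_i phi_i X_{t-i} + eps_t, the
one-step-ahead conditional mean is
  E[X_{t+1} | X_t, ...] = c + sum_i phi_i X_{t+1-i}.
Substitute known values:
  E[X_{t+1} | ...] = 1 + (0.254) * (-8) + (0.493) * (-5) + (-0.102) * (3)
                   = -3.8030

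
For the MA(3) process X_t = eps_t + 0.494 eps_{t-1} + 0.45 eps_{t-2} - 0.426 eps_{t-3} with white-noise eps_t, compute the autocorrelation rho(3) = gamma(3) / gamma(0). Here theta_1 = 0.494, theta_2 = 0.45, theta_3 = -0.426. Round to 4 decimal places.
\rho(3) = -0.2617

For an MA(q) process with theta_0 = 1, the autocovariance is
  gamma(k) = sigma^2 * sum_{i=0..q-k} theta_i * theta_{i+k},
and rho(k) = gamma(k) / gamma(0). Sigma^2 cancels.
  numerator   = (1)*(-0.426) = -0.426.
  denominator = (1)^2 + (0.494)^2 + (0.45)^2 + (-0.426)^2 = 1.628012.
  rho(3) = -0.426 / 1.628012 = -0.2617.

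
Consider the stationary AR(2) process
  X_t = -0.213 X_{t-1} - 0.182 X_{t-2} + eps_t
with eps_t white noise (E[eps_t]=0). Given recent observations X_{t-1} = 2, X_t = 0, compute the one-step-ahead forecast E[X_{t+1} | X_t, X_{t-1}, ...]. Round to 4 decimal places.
E[X_{t+1} \mid \mathcal F_t] = -0.3640

For an AR(p) model X_t = c + sum_i phi_i X_{t-i} + eps_t, the
one-step-ahead conditional mean is
  E[X_{t+1} | X_t, ...] = c + sum_i phi_i X_{t+1-i}.
Substitute known values:
  E[X_{t+1} | ...] = (-0.213) * (0) + (-0.182) * (2)
                   = -0.3640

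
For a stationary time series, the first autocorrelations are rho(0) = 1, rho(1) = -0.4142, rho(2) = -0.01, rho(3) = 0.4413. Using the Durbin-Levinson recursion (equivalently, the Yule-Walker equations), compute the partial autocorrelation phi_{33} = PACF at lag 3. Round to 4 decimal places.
\phi_{33} = 0.4381

The PACF at lag k is phi_{kk}, the last component of the solution
to the Yule-Walker system G_k phi = r_k where
  (G_k)_{ij} = rho(|i - j|), (r_k)_i = rho(i), i,j = 1..k.
Equivalently, Durbin-Levinson gives phi_{kk} iteratively:
  phi_{11} = rho(1)
  phi_{kk} = [rho(k) - sum_{j=1..k-1} phi_{k-1,j} rho(k-j)]
            / [1 - sum_{j=1..k-1} phi_{k-1,j} rho(j)],
  phi_{k,j} = phi_{k-1,j} - phi_{kk} phi_{k-1,k-j},  j = 1..k-1.
Step k = 1:
  phi_11 = rho(1) = -0.4142.
Step k = 2:
  phi_22 = [rho(2) - phi_11 rho(1)] / [1 - phi_11 rho(1)] = [-0.01 - (-0.4142)(-0.4142)] / [1 - (-0.4142)(-0.4142)]
         = -0.18156164 / 0.82843836 = -0.219161.
  Update: phi_21 = phi_11 - phi_22 phi_11 = -0.4142 - (-0.219161)(-0.4142) = -0.504977.
Step k = 3:
  phi_33 = [rho(3) - phi_21 rho(2) - phi_22 rho(1)] / [1 - phi_21 rho(1) - phi_22 rho(2)]
    numerator   = 0.4413 - (-0.504977)(-0.01) - (-0.219161)(-0.4142) = 0.34547362
    denominator = 1 - (-0.504977)(-0.4142) - (-0.219161)(-0.01) = 0.78864707
  phi_33 = 0.34547362 / 0.78864707 = 0.4381.
Therefore phi_{33} = 0.4381.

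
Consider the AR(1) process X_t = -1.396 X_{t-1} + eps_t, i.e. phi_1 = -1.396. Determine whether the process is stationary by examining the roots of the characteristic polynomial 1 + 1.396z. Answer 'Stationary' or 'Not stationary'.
\text{Not stationary}

The AR(p) characteristic polynomial is P(z) = 1 + 1.396z.
Stationarity requires all roots to lie outside the unit circle, i.e. |z| > 1 for every root.
This is linear in z: 1 + (1.396) z = 0  =>  z = -1/(1.396) = -0.716332,  |z| = 0.716332.
Moduli of all roots: 0.7163.
All moduli strictly greater than 1? No.
Verdict: Not stationary.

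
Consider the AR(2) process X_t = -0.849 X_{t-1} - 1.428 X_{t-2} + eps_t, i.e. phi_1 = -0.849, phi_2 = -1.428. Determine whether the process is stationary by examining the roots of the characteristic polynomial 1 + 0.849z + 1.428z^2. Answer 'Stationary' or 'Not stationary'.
\text{Not stationary}

The AR(p) characteristic polynomial is P(z) = 1 + 0.849z + 1.428z^2.
Stationarity requires all roots to lie outside the unit circle, i.e. |z| > 1 for every root.
Set 1 + (0.849) z + (1.428) z^2 = 0, i.e. a z^2 + b z + c = 0 with a = 1.428, b = 0.849, c = 1.
Discriminant D = b^2 - 4ac = (0.849)^2 - 4*(1.428)*1 = 0.720801 - (5.712) = -4.991199.
D < 0, so the roots are the complex-conjugate pair z = (-b +/- i sqrt(-D)) / (2a) = -0.2973 +/- 0.7822i.
For a conjugate pair |z|^2 = z * conj(z) = (product of roots) = c/a = 1/(1.428) = 0.70028, so |z| = sqrt(0.70028) = 0.8368 for both roots.
Moduli of all roots: 0.8368, 0.8368.
All moduli strictly greater than 1? No.
Verdict: Not stationary.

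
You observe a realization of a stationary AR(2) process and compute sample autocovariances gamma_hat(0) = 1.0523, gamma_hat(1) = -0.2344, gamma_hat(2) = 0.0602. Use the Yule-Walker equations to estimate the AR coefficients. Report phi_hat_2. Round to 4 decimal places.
\hat\phi_{2} = 0.0080

The Yule-Walker equations for an AR(p) process read, in matrix form,
  Gamma_p phi = r_p,   with   (Gamma_p)_{ij} = gamma(|i - j|),
                       (r_p)_i = gamma(i),   i,j = 1..p.
Substitute the sample gammas (Toeplitz matrix and right-hand side of size 2):
  Gamma_p = [[1.0523, -0.2344], [-0.2344, 1.0523]]
  r_p     = [-0.2344, 0.0602]
Written out:
  1.0523 phi_1 - 0.2344 phi_2 = -0.2344
  -0.2344 phi_1 + 1.0523 phi_2 = 0.0602
Solve by Cramer's rule:
  det = gamma(0)^2 - gamma(1)^2 = (1.0523)^2 - (-0.2344)^2 = 1.10733529 - 0.05494336 = 1.05239193
  phi_hat_1 = [gamma(1) gamma(0) - gamma(1) gamma(2)] / det = [(-0.2344)(1.0523) - (-0.2344)(0.0602)] / 1.05239193 = -0.23254824 / 1.05239193 = -0.221
  phi_hat_2 = [gamma(0) gamma(2) - gamma(1)^2] / det = [(1.0523)(0.0602) - (-0.2344)^2] / 1.05239193 = 0.0084051 / 1.05239193 = 0.008
So phi_hat = [-0.2210, 0.0080].
Therefore phi_hat_2 = 0.0080.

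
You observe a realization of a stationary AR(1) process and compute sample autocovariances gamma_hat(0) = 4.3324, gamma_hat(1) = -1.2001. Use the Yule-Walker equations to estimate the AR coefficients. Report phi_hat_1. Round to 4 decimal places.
\hat\phi_{1} = -0.2770

The Yule-Walker equations for an AR(p) process read, in matrix form,
  Gamma_p phi = r_p,   with   (Gamma_p)_{ij} = gamma(|i - j|),
                       (r_p)_i = gamma(i),   i,j = 1..p.
Substitute the sample gammas (Toeplitz matrix and right-hand side of size 1):
  Gamma_p = [[4.3324]]
  r_p     = [-1.2001]
With p = 1 this is the single equation gamma(0) phi_1 = gamma(1):
  phi_hat_1 = gamma(1) / gamma(0) = -1.2001 / 4.3324 = -0.2770.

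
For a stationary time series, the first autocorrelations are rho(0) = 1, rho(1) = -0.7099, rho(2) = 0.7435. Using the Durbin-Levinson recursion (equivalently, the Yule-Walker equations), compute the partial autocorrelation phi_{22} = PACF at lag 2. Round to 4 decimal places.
\phi_{22} = 0.4829

The PACF at lag k is phi_{kk}, the last component of the solution
to the Yule-Walker system G_k phi = r_k where
  (G_k)_{ij} = rho(|i - j|), (r_k)_i = rho(i), i,j = 1..k.
Equivalently, Durbin-Levinson gives phi_{kk} iteratively:
  phi_{11} = rho(1)
  phi_{kk} = [rho(k) - sum_{j=1..k-1} phi_{k-1,j} rho(k-j)]
            / [1 - sum_{j=1..k-1} phi_{k-1,j} rho(j)],
  phi_{k,j} = phi_{k-1,j} - phi_{kk} phi_{k-1,k-j},  j = 1..k-1.
Step k = 1:
  phi_11 = rho(1) = -0.7099.
Step k = 2:
  phi_22 = [rho(2) - phi_11 rho(1)] / [1 - phi_11 rho(1)] = [0.7435 - (-0.7099)(-0.7099)] / [1 - (-0.7099)(-0.7099)]
         = 0.23954199 / 0.49604199 = 0.4829.
Therefore phi_{22} = 0.4829.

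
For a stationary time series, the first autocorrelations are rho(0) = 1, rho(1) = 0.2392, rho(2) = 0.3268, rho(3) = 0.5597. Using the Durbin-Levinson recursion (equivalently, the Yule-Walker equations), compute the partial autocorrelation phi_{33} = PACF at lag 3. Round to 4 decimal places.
\phi_{33} = 0.5030

The PACF at lag k is phi_{kk}, the last component of the solution
to the Yule-Walker system G_k phi = r_k where
  (G_k)_{ij} = rho(|i - j|), (r_k)_i = rho(i), i,j = 1..k.
Equivalently, Durbin-Levinson gives phi_{kk} iteratively:
  phi_{11} = rho(1)
  phi_{kk} = [rho(k) - sum_{j=1..k-1} phi_{k-1,j} rho(k-j)]
            / [1 - sum_{j=1..k-1} phi_{k-1,j} rho(j)],
  phi_{k,j} = phi_{k-1,j} - phi_{kk} phi_{k-1,k-j},  j = 1..k-1.
Step k = 1:
  phi_11 = rho(1) = 0.2392.
Step k = 2:
  phi_22 = [rho(2) - phi_11 rho(1)] / [1 - phi_11 rho(1)] = [0.3268 - (0.2392)(0.2392)] / [1 - (0.2392)(0.2392)]
         = 0.26958336 / 0.94278336 = 0.285944.
  Update: phi_21 = phi_11 - phi_22 phi_11 = 0.2392 - (0.285944)(0.2392) = 0.170802.
Step k = 3:
  phi_33 = [rho(3) - phi_21 rho(2) - phi_22 rho(1)] / [1 - phi_21 rho(1) - phi_22 rho(2)]
    numerator   = 0.5597 - (0.170802)(0.3268) - (0.285944)(0.2392) = 0.43548402
    denominator = 1 - (0.170802)(0.2392) - (0.285944)(0.3268) = 0.86569758
  phi_33 = 0.43548402 / 0.86569758 = 0.503.
Therefore phi_{33} = 0.5030.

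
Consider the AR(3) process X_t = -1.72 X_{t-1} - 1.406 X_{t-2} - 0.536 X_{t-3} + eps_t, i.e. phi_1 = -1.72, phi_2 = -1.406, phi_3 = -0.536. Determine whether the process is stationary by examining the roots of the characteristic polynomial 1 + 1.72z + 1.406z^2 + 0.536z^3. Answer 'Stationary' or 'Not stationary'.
\text{Stationary}

The AR(p) characteristic polynomial is P(z) = 1 + 1.72z + 1.406z^2 + 0.536z^3.
Stationarity requires all roots to lie outside the unit circle, i.e. |z| > 1 for every root.
Degree 3: look for a simple real root z0 first, then factor out (1 - z/z0) and solve the remaining quadratic.
Testing z0 = -1.25: P(-1.25) = 1 + (1.72)(-1.25) + (1.406)(-1.25)^2 + (0.536)(-1.25)^3
  = 1 + (-2.15) + (2.196875) + (-1.046875) = 0.  So z_0 = -1.25 is a root, |z_0| = 1.25.
Divide out the factor (1 + 0.8 z) = (1 - z/z0) (since 1/z0 = -0.8):
  P(z) = (1 + 0.8 z)(1 + (0.92) z + (0.67) z^2)
  [check: z-coef 0.92 - (-0.8) = 1.72; z^2-coef 0.67 - (-0.8)(0.92) = 1.406; z^3-coef -(-0.8)(0.67) = 0.536.]
Remaining roots from the quadratic factor 1 + (0.92) z + (0.67) z^2:
  Set 1 + (0.92) z + (0.67) z^2 = 0, i.e. a z^2 + b z + c = 0 with a = 0.67, b = 0.92, c = 1.
  Discriminant D = b^2 - 4ac = (0.92)^2 - 4*(0.67)*1 = 0.8464 - (2.68) = -1.8336.
  D < 0, so the roots are the complex-conjugate pair z = (-b +/- i sqrt(-D)) / (2a) = -0.6866 +/- 1.0105i.
  For a conjugate pair |z|^2 = z * conj(z) = (product of roots) = c/a = 1/(0.67) = 1.492537, so |z| = sqrt(1.492537) = 1.2217 for both roots.
Moduli of all roots: 1.2500, 1.2217, 1.2217.
All moduli strictly greater than 1? Yes.
Verdict: Stationary.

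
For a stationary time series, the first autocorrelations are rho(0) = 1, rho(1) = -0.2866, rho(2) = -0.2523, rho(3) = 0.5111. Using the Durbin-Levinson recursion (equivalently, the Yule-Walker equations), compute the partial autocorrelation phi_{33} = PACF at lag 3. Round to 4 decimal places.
\phi_{33} = 0.3870

The PACF at lag k is phi_{kk}, the last component of the solution
to the Yule-Walker system G_k phi = r_k where
  (G_k)_{ij} = rho(|i - j|), (r_k)_i = rho(i), i,j = 1..k.
Equivalently, Durbin-Levinson gives phi_{kk} iteratively:
  phi_{11} = rho(1)
  phi_{kk} = [rho(k) - sum_{j=1..k-1} phi_{k-1,j} rho(k-j)]
            / [1 - sum_{j=1..k-1} phi_{k-1,j} rho(j)],
  phi_{k,j} = phi_{k-1,j} - phi_{kk} phi_{k-1,k-j},  j = 1..k-1.
Step k = 1:
  phi_11 = rho(1) = -0.2866.
Step k = 2:
  phi_22 = [rho(2) - phi_11 rho(1)] / [1 - phi_11 rho(1)] = [-0.2523 - (-0.2866)(-0.2866)] / [1 - (-0.2866)(-0.2866)]
         = -0.33443956 / 0.91786044 = -0.364369.
  Update: phi_21 = phi_11 - phi_22 phi_11 = -0.2866 - (-0.364369)(-0.2866) = -0.391028.
Step k = 3:
  phi_33 = [rho(3) - phi_21 rho(2) - phi_22 rho(1)] / [1 - phi_21 rho(1) - phi_22 rho(2)]
    numerator   = 0.5111 - (-0.391028)(-0.2523) - (-0.364369)(-0.2866) = 0.30801557
    denominator = 1 - (-0.391028)(-0.2866) - (-0.364369)(-0.2523) = 0.79600115
  phi_33 = 0.30801557 / 0.79600115 = 0.387.
Therefore phi_{33} = 0.3870.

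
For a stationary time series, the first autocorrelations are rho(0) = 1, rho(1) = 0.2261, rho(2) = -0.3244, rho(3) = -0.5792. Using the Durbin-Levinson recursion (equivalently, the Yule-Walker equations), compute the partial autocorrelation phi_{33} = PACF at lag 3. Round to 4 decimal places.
\phi_{33} = -0.4840

The PACF at lag k is phi_{kk}, the last component of the solution
to the Yule-Walker system G_k phi = r_k where
  (G_k)_{ij} = rho(|i - j|), (r_k)_i = rho(i), i,j = 1..k.
Equivalently, Durbin-Levinson gives phi_{kk} iteratively:
  phi_{11} = rho(1)
  phi_{kk} = [rho(k) - sum_{j=1..k-1} phi_{k-1,j} rho(k-j)]
            / [1 - sum_{j=1..k-1} phi_{k-1,j} rho(j)],
  phi_{k,j} = phi_{k-1,j} - phi_{kk} phi_{k-1,k-j},  j = 1..k-1.
Step k = 1:
  phi_11 = rho(1) = 0.2261.
Step k = 2:
  phi_22 = [rho(2) - phi_11 rho(1)] / [1 - phi_11 rho(1)] = [-0.3244 - (0.2261)(0.2261)] / [1 - (0.2261)(0.2261)]
         = -0.37552121 / 0.94887879 = -0.395753.
  Update: phi_21 = phi_11 - phi_22 phi_11 = 0.2261 - (-0.395753)(0.2261) = 0.31558.
Step k = 3:
  phi_33 = [rho(3) - phi_21 rho(2) - phi_22 rho(1)] / [1 - phi_21 rho(1) - phi_22 rho(2)]
    numerator   = -0.5792 - (0.31558)(-0.3244) - (-0.395753)(0.2261) = -0.38734631
    denominator = 1 - (0.31558)(0.2261) - (-0.395753)(-0.3244) = 0.80026531
  phi_33 = -0.38734631 / 0.80026531 = -0.484.
Therefore phi_{33} = -0.4840.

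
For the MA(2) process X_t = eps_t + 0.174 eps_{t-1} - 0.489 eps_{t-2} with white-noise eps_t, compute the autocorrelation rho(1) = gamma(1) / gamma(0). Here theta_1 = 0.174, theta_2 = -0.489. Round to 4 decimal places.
\rho(1) = 0.0700

For an MA(q) process with theta_0 = 1, the autocovariance is
  gamma(k) = sigma^2 * sum_{i=0..q-k} theta_i * theta_{i+k},
and rho(k) = gamma(k) / gamma(0). Sigma^2 cancels.
  numerator   = (1)*(0.174) + (0.174)*(-0.489) = 0.088914.
  denominator = (1)^2 + (0.174)^2 + (-0.489)^2 = 1.269397.
  rho(1) = 0.088914 / 1.269397 = 0.0700.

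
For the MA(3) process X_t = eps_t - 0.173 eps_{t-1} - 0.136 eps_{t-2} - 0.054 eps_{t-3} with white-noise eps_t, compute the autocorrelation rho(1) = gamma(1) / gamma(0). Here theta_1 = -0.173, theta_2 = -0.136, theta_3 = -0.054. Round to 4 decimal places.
\rho(1) = -0.1352

For an MA(q) process with theta_0 = 1, the autocovariance is
  gamma(k) = sigma^2 * sum_{i=0..q-k} theta_i * theta_{i+k},
and rho(k) = gamma(k) / gamma(0). Sigma^2 cancels.
  numerator   = (1)*(-0.173) + (-0.173)*(-0.136) + (-0.136)*(-0.054) = -0.142128.
  denominator = (1)^2 + (-0.173)^2 + (-0.136)^2 + (-0.054)^2 = 1.051341.
  rho(1) = -0.142128 / 1.051341 = -0.1352.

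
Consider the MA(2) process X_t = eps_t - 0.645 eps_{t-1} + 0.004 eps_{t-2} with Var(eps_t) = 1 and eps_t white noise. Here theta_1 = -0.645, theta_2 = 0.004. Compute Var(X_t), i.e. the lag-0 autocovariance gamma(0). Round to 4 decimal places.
\gamma(0) = 1.4160

For an MA(q) process X_t = eps_t + sum_i theta_i eps_{t-i} with
Var(eps_t) = sigma^2, the variance is
  gamma(0) = sigma^2 * (1 + sum_i theta_i^2).
  sum_i theta_i^2 = (-0.645)^2 + (0.004)^2 = 0.416025 + 0.000016 = 0.416041.
  gamma(0) = 1 * (1 + 0.416041) = 1 * 1.416041 = 1.416041, which rounds to 1.4160.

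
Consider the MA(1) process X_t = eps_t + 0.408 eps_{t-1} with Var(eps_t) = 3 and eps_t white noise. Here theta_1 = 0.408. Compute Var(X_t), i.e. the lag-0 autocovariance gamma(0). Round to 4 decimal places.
\gamma(0) = 3.4994

For an MA(q) process X_t = eps_t + sum_i theta_i eps_{t-i} with
Var(eps_t) = sigma^2, the variance is
  gamma(0) = sigma^2 * (1 + sum_i theta_i^2).
  sum_i theta_i^2 = (0.408)^2 = 0.166464.
  gamma(0) = 3 * (1 + 0.166464) = 3 * 1.166464 = 3.499392, which rounds to 3.4994.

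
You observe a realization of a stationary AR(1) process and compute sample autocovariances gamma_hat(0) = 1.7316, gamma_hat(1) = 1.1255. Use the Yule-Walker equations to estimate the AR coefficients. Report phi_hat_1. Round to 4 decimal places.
\hat\phi_{1} = 0.6500

The Yule-Walker equations for an AR(p) process read, in matrix form,
  Gamma_p phi = r_p,   with   (Gamma_p)_{ij} = gamma(|i - j|),
                       (r_p)_i = gamma(i),   i,j = 1..p.
Substitute the sample gammas (Toeplitz matrix and right-hand side of size 1):
  Gamma_p = [[1.7316]]
  r_p     = [1.1255]
With p = 1 this is the single equation gamma(0) phi_1 = gamma(1):
  phi_hat_1 = gamma(1) / gamma(0) = 1.1255 / 1.7316 = 0.6500.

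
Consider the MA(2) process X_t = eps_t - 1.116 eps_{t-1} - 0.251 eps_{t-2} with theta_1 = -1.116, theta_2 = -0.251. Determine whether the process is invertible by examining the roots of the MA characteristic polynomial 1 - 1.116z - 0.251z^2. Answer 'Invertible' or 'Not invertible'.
\text{Not invertible}

The MA(q) characteristic polynomial is P(z) = 1 - 1.116z - 0.251z^2.
Invertibility requires all roots to lie outside the unit circle, i.e. |z| > 1 for every root.
Set 1 + (-1.116) z + (-0.251) z^2 = 0, i.e. a z^2 + b z + c = 0 with a = -0.251, b = -1.116, c = 1.
Discriminant D = b^2 - 4ac = (-1.116)^2 - 4*(-0.251)*1 = 1.245456 - (-1.004) = 2.249456.
D >= 0, so the roots are real: z = (-b +/- sqrt(D)) / (2a) = (1.116 +/- 1.499819) / (-0.502).
  z_1 = (1.116 + 1.499819) / (-0.502) = -5.2108,   |z_1| = 5.2108.
  z_2 = (1.116 - 1.499819) / (-0.502) = 0.7646,   |z_2| = 0.7646.
Moduli of all roots: 5.2108, 0.7646.
All moduli strictly greater than 1? No.
Verdict: Not invertible.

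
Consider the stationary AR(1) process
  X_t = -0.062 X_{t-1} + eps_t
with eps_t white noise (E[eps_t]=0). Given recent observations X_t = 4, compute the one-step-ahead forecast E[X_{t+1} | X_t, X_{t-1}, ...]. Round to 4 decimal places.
E[X_{t+1} \mid \mathcal F_t] = -0.2480

For an AR(p) model X_t = c + sum_i phi_i X_{t-i} + eps_t, the
one-step-ahead conditional mean is
  E[X_{t+1} | X_t, ...] = c + sum_i phi_i X_{t+1-i}.
Substitute known values:
  E[X_{t+1} | ...] = (-0.062) * (4)
                   = -0.2480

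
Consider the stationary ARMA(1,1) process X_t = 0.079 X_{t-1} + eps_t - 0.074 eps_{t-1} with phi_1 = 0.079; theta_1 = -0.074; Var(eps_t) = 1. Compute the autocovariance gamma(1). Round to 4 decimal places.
\gamma(1) = 0.0050

Multiply the model equation by X_{t-k} and take expectations. With theta_0 = psi_0 = 1 and psi_j the MA(infinity) weights, this gives
  gamma(k) - sum_i phi_i gamma(k-i) = c_k,
  c_k = sigma^2 * sum_{j=k..q} theta_j psi_{j-k}   (c_k = 0 for k > q),
using gamma(-m) = gamma(m).
psi-weights needed (psi_j = theta_j + sum_i phi_i psi_{j-i}):
  psi_1 = theta_1 + phi_1 = -0.074 + (0.079) = 0.005
Right-hand sides:
  c_0 = sigma^2 (1 + theta_1 psi_1) = 1 * (1 + (-0.074)(0.005)) = 1 * 0.99963 = 0.99963
  c_1 = sigma^2 theta_1 = 1 * (-0.074) = -0.074
  c_2 = 0
Equations for k = 0 and k = 1 (AR order 1):
  gamma(0) = phi_1 gamma(1) + c_0
  gamma(1) = phi_1 gamma(0) + c_1
Substituting the second into the first: gamma(0) (1 - phi_1^2) = c_0 + phi_1 c_1, so
  gamma(0) = (c_0 + phi_1 c_1) / (1 - phi_1^2) = (0.99963 + (0.079)(-0.074)) / (1 - (0.079)^2) = 0.993784 / 0.993759 = 1.000025.
  gamma(1) = phi_1 gamma(0) + c_1 = (0.079)(1.000025) + (-0.074) = 0.005002.
Therefore gamma(1) = 0.0050 (to 4 decimal places).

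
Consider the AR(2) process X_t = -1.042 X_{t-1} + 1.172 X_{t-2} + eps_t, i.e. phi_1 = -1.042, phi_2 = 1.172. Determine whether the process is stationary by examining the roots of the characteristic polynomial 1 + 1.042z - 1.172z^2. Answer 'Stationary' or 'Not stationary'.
\text{Not stationary}

The AR(p) characteristic polynomial is P(z) = 1 + 1.042z - 1.172z^2.
Stationarity requires all roots to lie outside the unit circle, i.e. |z| > 1 for every root.
Set 1 + (1.042) z + (-1.172) z^2 = 0, i.e. a z^2 + b z + c = 0 with a = -1.172, b = 1.042, c = 1.
Discriminant D = b^2 - 4ac = (1.042)^2 - 4*(-1.172)*1 = 1.085764 - (-4.688) = 5.773764.
D >= 0, so the roots are real: z = (-b +/- sqrt(D)) / (2a) = (-1.042 +/- 2.402866) / (-2.344).
  z_1 = (-1.042 + 2.402866) / (-2.344) = -0.5806,   |z_1| = 0.5806.
  z_2 = (-1.042 - 2.402866) / (-2.344) = 1.4697,   |z_2| = 1.4697.
Moduli of all roots: 0.5806, 1.4697.
All moduli strictly greater than 1? No.
Verdict: Not stationary.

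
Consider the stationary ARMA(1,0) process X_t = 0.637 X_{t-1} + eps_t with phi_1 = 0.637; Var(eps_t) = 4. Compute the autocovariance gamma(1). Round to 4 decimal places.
\gamma(1) = 4.2879

Multiply the model equation by X_{t-k} and take expectations. With theta_0 = psi_0 = 1 and psi_j the MA(infinity) weights, this gives
  gamma(k) - sum_i phi_i gamma(k-i) = c_k,
  c_k = sigma^2 * sum_{j=k..q} theta_j psi_{j-k}   (c_k = 0 for k > q),
using gamma(-m) = gamma(m).
Pure AR (q = 0): c_0 = sigma^2 = 4, c_k = 0 for k >= 1.
Equations for k = 0 and k = 1 (AR order 1):
  gamma(0) = phi_1 gamma(1) + c_0
  gamma(1) = phi_1 gamma(0) + c_1
Substituting the second into the first: gamma(0) (1 - phi_1^2) = c_0 + phi_1 c_1, so
  gamma(0) = c_0 / (1 - phi_1^2) = 4 / (1 - (0.637)^2) = 4 / 0.594231 = 6.731389.
  gamma(1) = phi_1 gamma(0) = (0.637)(6.731389) = 4.287895.
Therefore gamma(1) = 4.2879 (to 4 decimal places).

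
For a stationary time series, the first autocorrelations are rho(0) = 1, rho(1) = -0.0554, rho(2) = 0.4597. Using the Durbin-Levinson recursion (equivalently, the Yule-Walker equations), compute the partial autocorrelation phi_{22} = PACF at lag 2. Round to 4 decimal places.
\phi_{22} = 0.4580

The PACF at lag k is phi_{kk}, the last component of the solution
to the Yule-Walker system G_k phi = r_k where
  (G_k)_{ij} = rho(|i - j|), (r_k)_i = rho(i), i,j = 1..k.
Equivalently, Durbin-Levinson gives phi_{kk} iteratively:
  phi_{11} = rho(1)
  phi_{kk} = [rho(k) - sum_{j=1..k-1} phi_{k-1,j} rho(k-j)]
            / [1 - sum_{j=1..k-1} phi_{k-1,j} rho(j)],
  phi_{k,j} = phi_{k-1,j} - phi_{kk} phi_{k-1,k-j},  j = 1..k-1.
Step k = 1:
  phi_11 = rho(1) = -0.0554.
Step k = 2:
  phi_22 = [rho(2) - phi_11 rho(1)] / [1 - phi_11 rho(1)] = [0.4597 - (-0.0554)(-0.0554)] / [1 - (-0.0554)(-0.0554)]
         = 0.45663084 / 0.99693084 = 0.458.
Therefore phi_{22} = 0.4580.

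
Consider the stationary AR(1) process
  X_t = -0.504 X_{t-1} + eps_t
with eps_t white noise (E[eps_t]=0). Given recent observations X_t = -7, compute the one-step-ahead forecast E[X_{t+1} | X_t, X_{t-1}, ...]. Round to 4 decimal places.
E[X_{t+1} \mid \mathcal F_t] = 3.5280

For an AR(p) model X_t = c + sum_i phi_i X_{t-i} + eps_t, the
one-step-ahead conditional mean is
  E[X_{t+1} | X_t, ...] = c + sum_i phi_i X_{t+1-i}.
Substitute known values:
  E[X_{t+1} | ...] = (-0.504) * (-7)
                   = 3.5280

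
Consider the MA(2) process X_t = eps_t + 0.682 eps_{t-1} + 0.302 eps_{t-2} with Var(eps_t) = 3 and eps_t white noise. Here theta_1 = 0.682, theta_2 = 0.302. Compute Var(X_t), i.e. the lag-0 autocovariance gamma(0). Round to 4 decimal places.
\gamma(0) = 4.6690

For an MA(q) process X_t = eps_t + sum_i theta_i eps_{t-i} with
Var(eps_t) = sigma^2, the variance is
  gamma(0) = sigma^2 * (1 + sum_i theta_i^2).
  sum_i theta_i^2 = (0.682)^2 + (0.302)^2 = 0.465124 + 0.091204 = 0.556328.
  gamma(0) = 3 * (1 + 0.556328) = 3 * 1.556328 = 4.668984, which rounds to 4.6690.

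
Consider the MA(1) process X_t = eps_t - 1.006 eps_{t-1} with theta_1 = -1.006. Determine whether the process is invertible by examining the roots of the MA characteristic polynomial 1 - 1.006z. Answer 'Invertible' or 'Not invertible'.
\text{Not invertible}

The MA(q) characteristic polynomial is P(z) = 1 - 1.006z.
Invertibility requires all roots to lie outside the unit circle, i.e. |z| > 1 for every root.
This is linear in z: 1 + (-1.006) z = 0  =>  z = -1/(-1.006) = 0.994036,  |z| = 0.994036.
Moduli of all roots: 0.9940.
All moduli strictly greater than 1? No.
Verdict: Not invertible.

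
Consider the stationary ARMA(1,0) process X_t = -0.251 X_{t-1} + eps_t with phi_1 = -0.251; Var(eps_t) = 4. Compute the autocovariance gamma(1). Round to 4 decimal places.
\gamma(1) = -1.0715

Multiply the model equation by X_{t-k} and take expectations. With theta_0 = psi_0 = 1 and psi_j the MA(infinity) weights, this gives
  gamma(k) - sum_i phi_i gamma(k-i) = c_k,
  c_k = sigma^2 * sum_{j=k..q} theta_j psi_{j-k}   (c_k = 0 for k > q),
using gamma(-m) = gamma(m).
Pure AR (q = 0): c_0 = sigma^2 = 4, c_k = 0 for k >= 1.
Equations for k = 0 and k = 1 (AR order 1):
  gamma(0) = phi_1 gamma(1) + c_0
  gamma(1) = phi_1 gamma(0) + c_1
Substituting the second into the first: gamma(0) (1 - phi_1^2) = c_0 + phi_1 c_1, so
  gamma(0) = c_0 / (1 - phi_1^2) = 4 / (1 - (-0.251)^2) = 4 / 0.936999 = 4.268948.
  gamma(1) = phi_1 gamma(0) = (-0.251)(4.268948) = -1.071506.
Therefore gamma(1) = -1.0715 (to 4 decimal places).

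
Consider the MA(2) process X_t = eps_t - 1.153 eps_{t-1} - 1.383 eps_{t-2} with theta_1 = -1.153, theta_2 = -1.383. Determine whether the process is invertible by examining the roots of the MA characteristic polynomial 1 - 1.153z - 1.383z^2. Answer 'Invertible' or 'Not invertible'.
\text{Not invertible}

The MA(q) characteristic polynomial is P(z) = 1 - 1.153z - 1.383z^2.
Invertibility requires all roots to lie outside the unit circle, i.e. |z| > 1 for every root.
Set 1 + (-1.153) z + (-1.383) z^2 = 0, i.e. a z^2 + b z + c = 0 with a = -1.383, b = -1.153, c = 1.
Discriminant D = b^2 - 4ac = (-1.153)^2 - 4*(-1.383)*1 = 1.329409 - (-5.532) = 6.861409.
D >= 0, so the roots are real: z = (-b +/- sqrt(D)) / (2a) = (1.153 +/- 2.619429) / (-2.766).
  z_1 = (1.153 + 2.619429) / (-2.766) = -1.3639,   |z_1| = 1.3639.
  z_2 = (1.153 - 2.619429) / (-2.766) = 0.5302,   |z_2| = 0.5302.
Moduli of all roots: 1.3639, 0.5302.
All moduli strictly greater than 1? No.
Verdict: Not invertible.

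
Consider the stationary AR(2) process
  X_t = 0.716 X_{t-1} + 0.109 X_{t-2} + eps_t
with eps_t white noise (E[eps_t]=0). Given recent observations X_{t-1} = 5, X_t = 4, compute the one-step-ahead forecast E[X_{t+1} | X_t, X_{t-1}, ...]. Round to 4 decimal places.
E[X_{t+1} \mid \mathcal F_t] = 3.4090

For an AR(p) model X_t = c + sum_i phi_i X_{t-i} + eps_t, the
one-step-ahead conditional mean is
  E[X_{t+1} | X_t, ...] = c + sum_i phi_i X_{t+1-i}.
Substitute known values:
  E[X_{t+1} | ...] = (0.716) * (4) + (0.109) * (5)
                   = 3.4090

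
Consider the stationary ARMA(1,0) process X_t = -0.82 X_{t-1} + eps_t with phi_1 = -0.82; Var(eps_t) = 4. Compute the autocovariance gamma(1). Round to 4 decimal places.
\gamma(1) = -10.0122

Multiply the model equation by X_{t-k} and take expectations. With theta_0 = psi_0 = 1 and psi_j the MA(infinity) weights, this gives
  gamma(k) - sum_i phi_i gamma(k-i) = c_k,
  c_k = sigma^2 * sum_{j=k..q} theta_j psi_{j-k}   (c_k = 0 for k > q),
using gamma(-m) = gamma(m).
Pure AR (q = 0): c_0 = sigma^2 = 4, c_k = 0 for k >= 1.
Equations for k = 0 and k = 1 (AR order 1):
  gamma(0) = phi_1 gamma(1) + c_0
  gamma(1) = phi_1 gamma(0) + c_1
Substituting the second into the first: gamma(0) (1 - phi_1^2) = c_0 + phi_1 c_1, so
  gamma(0) = c_0 / (1 - phi_1^2) = 4 / (1 - (-0.82)^2) = 4 / 0.3276 = 12.210012.
  gamma(1) = phi_1 gamma(0) = (-0.82)(12.210012) = -10.01221.
Therefore gamma(1) = -10.0122 (to 4 decimal places).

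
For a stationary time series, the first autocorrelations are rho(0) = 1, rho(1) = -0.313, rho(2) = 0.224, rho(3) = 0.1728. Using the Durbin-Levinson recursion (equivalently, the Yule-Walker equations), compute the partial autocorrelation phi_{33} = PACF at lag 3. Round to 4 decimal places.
\phi_{33} = 0.3130

The PACF at lag k is phi_{kk}, the last component of the solution
to the Yule-Walker system G_k phi = r_k where
  (G_k)_{ij} = rho(|i - j|), (r_k)_i = rho(i), i,j = 1..k.
Equivalently, Durbin-Levinson gives phi_{kk} iteratively:
  phi_{11} = rho(1)
  phi_{kk} = [rho(k) - sum_{j=1..k-1} phi_{k-1,j} rho(k-j)]
            / [1 - sum_{j=1..k-1} phi_{k-1,j} rho(j)],
  phi_{k,j} = phi_{k-1,j} - phi_{kk} phi_{k-1,k-j},  j = 1..k-1.
Step k = 1:
  phi_11 = rho(1) = -0.313.
Step k = 2:
  phi_22 = [rho(2) - phi_11 rho(1)] / [1 - phi_11 rho(1)] = [0.224 - (-0.313)(-0.313)] / [1 - (-0.313)(-0.313)]
         = 0.126031 / 0.902031 = 0.139719.
  Update: phi_21 = phi_11 - phi_22 phi_11 = -0.313 - (0.139719)(-0.313) = -0.269268.
Step k = 3:
  phi_33 = [rho(3) - phi_21 rho(2) - phi_22 rho(1)] / [1 - phi_21 rho(1) - phi_22 rho(2)]
    numerator   = 0.1728 - (-0.269268)(0.224) - (0.139719)(-0.313) = 0.2768481
    denominator = 1 - (-0.269268)(-0.313) - (0.139719)(0.224) = 0.88442206
  phi_33 = 0.2768481 / 0.88442206 = 0.313.
Therefore phi_{33} = 0.3130.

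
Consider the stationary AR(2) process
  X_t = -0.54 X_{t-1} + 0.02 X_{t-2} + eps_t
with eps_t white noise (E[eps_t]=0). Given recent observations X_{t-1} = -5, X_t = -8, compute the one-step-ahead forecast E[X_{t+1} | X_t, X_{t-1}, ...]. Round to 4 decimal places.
E[X_{t+1} \mid \mathcal F_t] = 4.2200

For an AR(p) model X_t = c + sum_i phi_i X_{t-i} + eps_t, the
one-step-ahead conditional mean is
  E[X_{t+1} | X_t, ...] = c + sum_i phi_i X_{t+1-i}.
Substitute known values:
  E[X_{t+1} | ...] = (-0.54) * (-8) + (0.02) * (-5)
                   = 4.2200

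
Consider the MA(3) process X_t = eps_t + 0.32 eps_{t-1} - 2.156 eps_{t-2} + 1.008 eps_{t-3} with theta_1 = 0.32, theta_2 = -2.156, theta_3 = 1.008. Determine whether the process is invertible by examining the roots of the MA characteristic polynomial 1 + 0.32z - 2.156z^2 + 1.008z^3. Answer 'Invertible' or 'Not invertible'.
\text{Not invertible}

The MA(q) characteristic polynomial is P(z) = 1 + 0.32z - 2.156z^2 + 1.008z^3.
Invertibility requires all roots to lie outside the unit circle, i.e. |z| > 1 for every root.
Degree 3: look for a simple real root z0 first, then factor out (1 - z/z0) and solve the remaining quadratic.
Testing z0 = 1.25: P(1.25) = 1 + (0.32)(1.25) + (-2.156)(1.25)^2 + (1.008)(1.25)^3
  = 1 + (0.4) + (-3.36875) + (1.96875) = 0.  So z_0 = 1.25 is a root, |z_0| = 1.25.
Divide out the factor (1 - 0.8 z) = (1 - z/z0) (since 1/z0 = 0.8):
  P(z) = (1 - 0.8 z)(1 + (1.12) z + (-1.26) z^2)
  [check: z-coef 1.12 - (0.8) = 0.32; z^2-coef -1.26 - (0.8)(1.12) = -2.156; z^3-coef -(0.8)(-1.26) = 1.008.]
Remaining roots from the quadratic factor 1 + (1.12) z + (-1.26) z^2:
  Set 1 + (1.12) z + (-1.26) z^2 = 0, i.e. a z^2 + b z + c = 0 with a = -1.26, b = 1.12, c = 1.
  Discriminant D = b^2 - 4ac = (1.12)^2 - 4*(-1.26)*1 = 1.2544 - (-5.04) = 6.2944.
  D >= 0, so the roots are real: z = (-b +/- sqrt(D)) / (2a) = (-1.12 +/- 2.508864) / (-2.52).
    z_1 = (-1.12 + 2.508864) / (-2.52) = -0.5511,   |z_1| = 0.5511.
    z_2 = (-1.12 - 2.508864) / (-2.52) = 1.44,   |z_2| = 1.44.
Moduli of all roots: 1.2500, 0.5511, 1.4400.
All moduli strictly greater than 1? No.
Verdict: Not invertible.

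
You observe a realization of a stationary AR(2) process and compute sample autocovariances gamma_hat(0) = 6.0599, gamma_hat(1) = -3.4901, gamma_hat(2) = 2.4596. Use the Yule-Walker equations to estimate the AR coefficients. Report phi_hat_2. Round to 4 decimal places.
\hat\phi_{2} = 0.1110

The Yule-Walker equations for an AR(p) process read, in matrix form,
  Gamma_p phi = r_p,   with   (Gamma_p)_{ij} = gamma(|i - j|),
                       (r_p)_i = gamma(i),   i,j = 1..p.
Substitute the sample gammas (Toeplitz matrix and right-hand side of size 2):
  Gamma_p = [[6.0599, -3.4901], [-3.4901, 6.0599]]
  r_p     = [-3.4901, 2.4596]
Written out:
  6.0599 phi_1 - 3.4901 phi_2 = -3.4901
  -3.4901 phi_1 + 6.0599 phi_2 = 2.4596
Solve by Cramer's rule:
  det = gamma(0)^2 - gamma(1)^2 = (6.0599)^2 - (-3.4901)^2 = 36.72238801 - 12.18079801 = 24.54159
  phi_hat_1 = [gamma(1) gamma(0) - gamma(1) gamma(2)] / det = [(-3.4901)(6.0599) - (-3.4901)(2.4596)] / 24.54159 = -12.56540703 / 24.54159 = -0.512
  phi_hat_2 = [gamma(0) gamma(2) - gamma(1)^2] / det = [(6.0599)(2.4596) - (-3.4901)^2] / 24.54159 = 2.72413203 / 24.54159 = 0.111
So phi_hat = [-0.5120, 0.1110].
Therefore phi_hat_2 = 0.1110.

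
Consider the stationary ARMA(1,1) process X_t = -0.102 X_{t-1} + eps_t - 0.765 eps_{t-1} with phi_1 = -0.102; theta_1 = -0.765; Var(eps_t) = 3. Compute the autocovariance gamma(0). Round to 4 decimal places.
\gamma(0) = 5.2788

Multiply the model equation by X_{t-k} and take expectations. With theta_0 = psi_0 = 1 and psi_j the MA(infinity) weights, this gives
  gamma(k) - sum_i phi_i gamma(k-i) = c_k,
  c_k = sigma^2 * sum_{j=k..q} theta_j psi_{j-k}   (c_k = 0 for k > q),
using gamma(-m) = gamma(m).
psi-weights needed (psi_j = theta_j + sum_i phi_i psi_{j-i}):
  psi_1 = theta_1 + phi_1 = -0.765 + (-0.102) = -0.867
Right-hand sides:
  c_0 = sigma^2 (1 + theta_1 psi_1) = 3 * (1 + (-0.765)(-0.867)) = 3 * 1.663255 = 4.989765
  c_1 = sigma^2 theta_1 = 3 * (-0.765) = -2.295
  c_2 = 0
Equations for k = 0 and k = 1 (AR order 1):
  gamma(0) = phi_1 gamma(1) + c_0
  gamma(1) = phi_1 gamma(0) + c_1
Substituting the second into the first: gamma(0) (1 - phi_1^2) = c_0 + phi_1 c_1, so
  gamma(0) = (c_0 + phi_1 c_1) / (1 - phi_1^2) = (4.989765 + (-0.102)(-2.295)) / (1 - (-0.102)^2) = 5.223855 / 0.989596 = 5.278775.
Therefore gamma(0) = 5.2788 (to 4 decimal places).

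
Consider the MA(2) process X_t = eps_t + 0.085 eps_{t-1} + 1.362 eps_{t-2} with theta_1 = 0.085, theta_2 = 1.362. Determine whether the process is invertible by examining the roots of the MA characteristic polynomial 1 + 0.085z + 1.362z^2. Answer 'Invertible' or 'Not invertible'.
\text{Not invertible}

The MA(q) characteristic polynomial is P(z) = 1 + 0.085z + 1.362z^2.
Invertibility requires all roots to lie outside the unit circle, i.e. |z| > 1 for every root.
Set 1 + (0.085) z + (1.362) z^2 = 0, i.e. a z^2 + b z + c = 0 with a = 1.362, b = 0.085, c = 1.
Discriminant D = b^2 - 4ac = (0.085)^2 - 4*(1.362)*1 = 0.007225 - (5.448) = -5.440775.
D < 0, so the roots are the complex-conjugate pair z = (-b +/- i sqrt(-D)) / (2a) = -0.0312 +/- 0.8563i.
For a conjugate pair |z|^2 = z * conj(z) = (product of roots) = c/a = 1/(1.362) = 0.734214, so |z| = sqrt(0.734214) = 0.8569 for both roots.
Moduli of all roots: 0.8569, 0.8569.
All moduli strictly greater than 1? No.
Verdict: Not invertible.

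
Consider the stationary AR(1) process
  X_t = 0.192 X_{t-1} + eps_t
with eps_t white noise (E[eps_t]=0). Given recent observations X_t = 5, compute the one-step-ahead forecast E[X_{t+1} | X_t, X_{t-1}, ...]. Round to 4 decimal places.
E[X_{t+1} \mid \mathcal F_t] = 0.9600

For an AR(p) model X_t = c + sum_i phi_i X_{t-i} + eps_t, the
one-step-ahead conditional mean is
  E[X_{t+1} | X_t, ...] = c + sum_i phi_i X_{t+1-i}.
Substitute known values:
  E[X_{t+1} | ...] = (0.192) * (5)
                   = 0.9600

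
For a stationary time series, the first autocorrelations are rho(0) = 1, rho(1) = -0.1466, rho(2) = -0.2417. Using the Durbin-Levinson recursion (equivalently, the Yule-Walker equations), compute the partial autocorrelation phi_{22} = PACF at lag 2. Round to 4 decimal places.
\phi_{22} = -0.2690

The PACF at lag k is phi_{kk}, the last component of the solution
to the Yule-Walker system G_k phi = r_k where
  (G_k)_{ij} = rho(|i - j|), (r_k)_i = rho(i), i,j = 1..k.
Equivalently, Durbin-Levinson gives phi_{kk} iteratively:
  phi_{11} = rho(1)
  phi_{kk} = [rho(k) - sum_{j=1..k-1} phi_{k-1,j} rho(k-j)]
            / [1 - sum_{j=1..k-1} phi_{k-1,j} rho(j)],
  phi_{k,j} = phi_{k-1,j} - phi_{kk} phi_{k-1,k-j},  j = 1..k-1.
Step k = 1:
  phi_11 = rho(1) = -0.1466.
Step k = 2:
  phi_22 = [rho(2) - phi_11 rho(1)] / [1 - phi_11 rho(1)] = [-0.2417 - (-0.1466)(-0.1466)] / [1 - (-0.1466)(-0.1466)]
         = -0.26319156 / 0.97850844 = -0.269.
Therefore phi_{22} = -0.2690.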